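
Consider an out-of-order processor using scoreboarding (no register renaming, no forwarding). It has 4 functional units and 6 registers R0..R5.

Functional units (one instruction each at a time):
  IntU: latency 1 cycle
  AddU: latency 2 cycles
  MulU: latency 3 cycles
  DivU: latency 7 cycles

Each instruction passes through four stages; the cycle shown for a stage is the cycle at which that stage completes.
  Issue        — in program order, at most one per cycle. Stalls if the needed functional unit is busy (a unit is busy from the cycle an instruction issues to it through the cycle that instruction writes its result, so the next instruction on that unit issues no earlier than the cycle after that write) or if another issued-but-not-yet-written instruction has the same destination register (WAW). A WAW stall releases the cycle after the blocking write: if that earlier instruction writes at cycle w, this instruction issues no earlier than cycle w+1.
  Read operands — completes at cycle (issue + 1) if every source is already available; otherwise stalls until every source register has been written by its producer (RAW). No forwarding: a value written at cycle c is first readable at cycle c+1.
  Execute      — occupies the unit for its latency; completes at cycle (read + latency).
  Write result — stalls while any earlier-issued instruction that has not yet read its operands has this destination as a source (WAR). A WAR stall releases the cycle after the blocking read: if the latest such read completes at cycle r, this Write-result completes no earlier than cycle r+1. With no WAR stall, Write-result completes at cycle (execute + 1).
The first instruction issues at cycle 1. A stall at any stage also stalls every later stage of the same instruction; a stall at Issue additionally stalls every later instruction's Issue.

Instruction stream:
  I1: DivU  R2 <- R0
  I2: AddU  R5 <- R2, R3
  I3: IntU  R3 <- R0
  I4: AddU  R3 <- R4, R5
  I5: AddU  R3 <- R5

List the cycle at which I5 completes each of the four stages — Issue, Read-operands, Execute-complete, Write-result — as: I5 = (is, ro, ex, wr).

c1: I1 dispatched to DivU
c2: I1 operands ready · I2 dispatched to AddU
c3: I3 dispatched to IntU
c4: I3 operands ready
c5: I3 complete
c9: I1 complete
c10: R2←I1
c11: I2 operands ready
c12: R3←I3
c13: I2 complete
c14: R5←I2
c15: I4 dispatched to AddU
c16: I4 operands ready
c18: I4 complete
c19: R3←I4
c20: I5 dispatched to AddU
c21: I5 operands ready
c23: I5 complete
c24: R3←I5

I5 = (20, 21, 23, 24)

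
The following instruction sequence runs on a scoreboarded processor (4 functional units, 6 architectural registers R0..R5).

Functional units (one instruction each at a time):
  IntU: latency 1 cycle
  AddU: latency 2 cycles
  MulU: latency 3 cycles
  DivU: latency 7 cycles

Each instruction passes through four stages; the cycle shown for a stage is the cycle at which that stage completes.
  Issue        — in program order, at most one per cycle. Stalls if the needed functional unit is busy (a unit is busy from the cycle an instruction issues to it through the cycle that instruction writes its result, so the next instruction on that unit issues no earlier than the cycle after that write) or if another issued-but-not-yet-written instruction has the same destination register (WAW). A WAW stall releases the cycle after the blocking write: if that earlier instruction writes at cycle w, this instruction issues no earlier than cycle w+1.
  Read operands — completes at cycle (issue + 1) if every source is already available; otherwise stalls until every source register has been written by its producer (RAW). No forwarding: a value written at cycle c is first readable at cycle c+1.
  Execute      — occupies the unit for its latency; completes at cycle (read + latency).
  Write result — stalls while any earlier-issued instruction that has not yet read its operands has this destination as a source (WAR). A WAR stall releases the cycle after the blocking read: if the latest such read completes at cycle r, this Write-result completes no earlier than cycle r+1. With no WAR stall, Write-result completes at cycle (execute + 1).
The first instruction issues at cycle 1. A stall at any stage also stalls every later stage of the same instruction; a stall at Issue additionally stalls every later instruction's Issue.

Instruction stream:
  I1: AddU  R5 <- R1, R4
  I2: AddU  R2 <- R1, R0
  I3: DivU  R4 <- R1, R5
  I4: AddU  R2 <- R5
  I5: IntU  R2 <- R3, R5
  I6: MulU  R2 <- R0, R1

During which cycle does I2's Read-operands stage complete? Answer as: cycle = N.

I1: IS=1 RO=2 EX=4 WR=5
I2: IS=6 RO=7 EX=9 WR=10  [struct: AddU busy until I1 writes@5]
I3: IS=7 RO=8 EX=15 WR=16
I4: IS=11 RO=12 EX=14 WR=15  [struct: AddU busy until I2 writes@10]
I5: IS=16 RO=17 EX=18 WR=19  [WAW R2: wait I4 write@15]
I6: IS=20 RO=21 EX=24 WR=25  [WAW R2: wait I5 write@19]

cycle = 7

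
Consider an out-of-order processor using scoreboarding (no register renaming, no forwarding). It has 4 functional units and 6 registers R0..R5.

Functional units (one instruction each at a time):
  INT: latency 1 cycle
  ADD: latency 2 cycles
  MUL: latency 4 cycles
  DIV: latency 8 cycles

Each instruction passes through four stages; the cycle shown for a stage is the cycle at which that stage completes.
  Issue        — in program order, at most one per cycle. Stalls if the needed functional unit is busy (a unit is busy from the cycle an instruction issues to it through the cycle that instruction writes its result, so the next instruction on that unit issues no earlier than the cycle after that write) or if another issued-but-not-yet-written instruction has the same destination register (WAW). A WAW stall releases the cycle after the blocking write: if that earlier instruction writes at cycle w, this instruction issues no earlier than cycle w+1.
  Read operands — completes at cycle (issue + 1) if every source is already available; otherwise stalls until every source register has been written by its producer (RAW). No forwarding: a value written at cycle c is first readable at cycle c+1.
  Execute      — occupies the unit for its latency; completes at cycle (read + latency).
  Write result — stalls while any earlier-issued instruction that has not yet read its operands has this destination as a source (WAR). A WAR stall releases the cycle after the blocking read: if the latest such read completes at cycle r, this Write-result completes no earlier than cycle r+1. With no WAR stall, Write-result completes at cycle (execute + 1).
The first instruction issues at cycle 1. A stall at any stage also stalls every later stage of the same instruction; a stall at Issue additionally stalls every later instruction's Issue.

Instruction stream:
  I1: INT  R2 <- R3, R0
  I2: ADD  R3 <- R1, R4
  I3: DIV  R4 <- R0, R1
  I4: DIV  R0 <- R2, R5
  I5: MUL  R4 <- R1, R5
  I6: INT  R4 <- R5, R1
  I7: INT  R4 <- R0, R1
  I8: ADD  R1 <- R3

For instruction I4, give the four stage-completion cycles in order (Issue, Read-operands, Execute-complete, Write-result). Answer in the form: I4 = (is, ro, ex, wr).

I4 = (14, 15, 23, 24)

[1] issue I1 (INT)
[2] I1 read-ops; issue I2 (ADD)
[3] I1 finished on INT; I2 read-ops; issue I3 (DIV)
[4] I1→R2; I3 read-ops
[5] I2 finished on ADD
[6] I2→R3
[12] I3 finished on DIV
[13] I3→R4
[14] issue I4 (DIV)
[15] I4 read-ops; issue I5 (MUL)
[16] I5 read-ops
[20] I5 finished on MUL
[21] I5→R4
[22] issue I6 (INT)
[23] I4 finished on DIV; I6 read-ops
[24] I4→R0; I6 finished on INT
[25] I6→R4
[26] issue I7 (INT)
[27] I7 read-ops; issue I8 (ADD)
[28] I7 finished on INT; I8 read-ops
[29] I7→R4
[30] I8 finished on ADD
[31] I8→R1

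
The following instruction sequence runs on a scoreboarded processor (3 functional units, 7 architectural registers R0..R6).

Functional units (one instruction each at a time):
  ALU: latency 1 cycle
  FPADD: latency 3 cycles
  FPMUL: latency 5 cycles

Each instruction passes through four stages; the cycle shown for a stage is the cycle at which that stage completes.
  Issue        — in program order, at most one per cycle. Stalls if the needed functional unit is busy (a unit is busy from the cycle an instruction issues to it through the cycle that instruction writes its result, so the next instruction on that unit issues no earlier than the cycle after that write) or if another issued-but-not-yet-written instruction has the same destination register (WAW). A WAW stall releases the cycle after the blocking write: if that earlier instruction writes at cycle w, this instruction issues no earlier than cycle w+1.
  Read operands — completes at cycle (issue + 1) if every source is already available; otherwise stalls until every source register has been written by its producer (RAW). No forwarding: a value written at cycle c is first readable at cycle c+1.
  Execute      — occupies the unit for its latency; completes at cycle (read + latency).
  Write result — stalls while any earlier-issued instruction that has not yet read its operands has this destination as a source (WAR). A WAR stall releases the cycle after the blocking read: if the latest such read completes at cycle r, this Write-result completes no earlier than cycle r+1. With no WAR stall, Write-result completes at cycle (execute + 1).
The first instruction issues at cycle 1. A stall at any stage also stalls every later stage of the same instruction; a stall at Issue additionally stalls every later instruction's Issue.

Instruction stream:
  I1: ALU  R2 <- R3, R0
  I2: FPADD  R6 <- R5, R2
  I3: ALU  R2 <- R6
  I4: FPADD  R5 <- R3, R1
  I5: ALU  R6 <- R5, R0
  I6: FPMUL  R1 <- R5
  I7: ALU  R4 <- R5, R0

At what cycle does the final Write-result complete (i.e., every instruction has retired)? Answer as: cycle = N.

cycle = 22

1) issue 1, read 2, done 3, write 4
2) issue 2, read 5, done 8, write 9  <RAW R2: wait I1 write@4>
3) issue 5, read 10, done 11, write 12  <struct: ALU busy until I1 writes@4 / RAW R6: wait I2 write@9>
4) issue 10, read 11, done 14, write 15  <struct: FPADD busy until I2 writes@9>
5) issue 13, read 16, done 17, write 18  <struct: ALU busy until I3 writes@12 / RAW R5: wait I4 write@15>
6) issue 14, read 16, done 21, write 22  <RAW R5: wait I4 write@15>
7) issue 19, read 20, done 21, write 22  <struct: ALU busy until I5 writes@18>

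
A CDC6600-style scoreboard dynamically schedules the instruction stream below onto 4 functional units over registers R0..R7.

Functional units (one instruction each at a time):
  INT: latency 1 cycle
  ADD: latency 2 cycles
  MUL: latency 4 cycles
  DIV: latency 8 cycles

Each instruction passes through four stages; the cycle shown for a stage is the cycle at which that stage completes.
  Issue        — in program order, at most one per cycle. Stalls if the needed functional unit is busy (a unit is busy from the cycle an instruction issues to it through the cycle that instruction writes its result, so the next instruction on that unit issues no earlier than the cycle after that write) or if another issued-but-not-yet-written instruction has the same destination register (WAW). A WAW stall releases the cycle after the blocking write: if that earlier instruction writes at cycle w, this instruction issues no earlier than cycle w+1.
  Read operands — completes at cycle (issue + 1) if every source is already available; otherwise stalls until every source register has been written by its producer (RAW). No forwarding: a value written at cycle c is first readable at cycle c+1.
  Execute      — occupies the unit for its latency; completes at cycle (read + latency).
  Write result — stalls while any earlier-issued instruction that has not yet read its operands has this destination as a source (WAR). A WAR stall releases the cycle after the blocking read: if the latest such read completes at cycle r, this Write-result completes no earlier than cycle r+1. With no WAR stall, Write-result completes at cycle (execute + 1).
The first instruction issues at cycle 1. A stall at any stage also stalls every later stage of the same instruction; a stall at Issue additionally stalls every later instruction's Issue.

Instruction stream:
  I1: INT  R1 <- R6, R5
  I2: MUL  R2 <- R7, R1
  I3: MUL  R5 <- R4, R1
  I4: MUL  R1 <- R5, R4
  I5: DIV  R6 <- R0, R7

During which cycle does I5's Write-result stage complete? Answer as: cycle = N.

[1] I1 dispatched to INT
[2] I1 operands ready · I2 dispatched to MUL
[3] I1 complete
[4] R1←I1
[5] I2 operands ready
[9] I2 complete
[10] R2←I2
[11] I3 dispatched to MUL
[12] I3 operands ready
[16] I3 complete
[17] R5←I3
[18] I4 dispatched to MUL
[19] I4 operands ready · I5 dispatched to DIV
[20] I5 operands ready
[23] I4 complete
[24] R1←I4
[28] I5 complete
[29] R6←I5

cycle = 29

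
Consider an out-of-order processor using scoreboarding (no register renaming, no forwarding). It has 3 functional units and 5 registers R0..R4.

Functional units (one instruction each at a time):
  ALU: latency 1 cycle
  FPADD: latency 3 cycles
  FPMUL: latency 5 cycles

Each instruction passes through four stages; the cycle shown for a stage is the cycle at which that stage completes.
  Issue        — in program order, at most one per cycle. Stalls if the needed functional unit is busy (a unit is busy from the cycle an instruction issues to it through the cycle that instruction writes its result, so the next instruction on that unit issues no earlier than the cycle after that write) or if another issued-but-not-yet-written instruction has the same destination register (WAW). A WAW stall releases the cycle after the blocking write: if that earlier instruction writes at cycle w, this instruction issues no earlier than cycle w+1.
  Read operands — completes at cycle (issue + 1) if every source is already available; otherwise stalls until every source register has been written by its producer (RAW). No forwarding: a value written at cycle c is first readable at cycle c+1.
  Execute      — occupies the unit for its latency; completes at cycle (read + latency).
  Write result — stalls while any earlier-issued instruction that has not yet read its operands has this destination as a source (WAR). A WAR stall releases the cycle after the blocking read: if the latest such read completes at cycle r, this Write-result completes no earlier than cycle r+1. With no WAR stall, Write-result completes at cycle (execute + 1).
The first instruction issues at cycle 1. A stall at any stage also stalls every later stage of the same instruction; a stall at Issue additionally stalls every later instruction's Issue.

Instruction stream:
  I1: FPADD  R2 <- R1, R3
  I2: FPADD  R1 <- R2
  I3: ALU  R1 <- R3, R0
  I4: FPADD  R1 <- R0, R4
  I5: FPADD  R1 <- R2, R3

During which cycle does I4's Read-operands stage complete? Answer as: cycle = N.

cycle = 18

I1  is:1  ro:2  ex:5  wr:6
I2  is:7  ro:8  ex:11  wr:12  — struct: FPADD busy until I1 writes@6
I3  is:13  ro:14  ex:15  wr:16  — WAW R1: wait I2 write@12
I4  is:17  ro:18  ex:21  wr:22  — WAW R1: wait I3 write@16
I5  is:23  ro:24  ex:27  wr:28  — struct: FPADD busy until I4 writes@22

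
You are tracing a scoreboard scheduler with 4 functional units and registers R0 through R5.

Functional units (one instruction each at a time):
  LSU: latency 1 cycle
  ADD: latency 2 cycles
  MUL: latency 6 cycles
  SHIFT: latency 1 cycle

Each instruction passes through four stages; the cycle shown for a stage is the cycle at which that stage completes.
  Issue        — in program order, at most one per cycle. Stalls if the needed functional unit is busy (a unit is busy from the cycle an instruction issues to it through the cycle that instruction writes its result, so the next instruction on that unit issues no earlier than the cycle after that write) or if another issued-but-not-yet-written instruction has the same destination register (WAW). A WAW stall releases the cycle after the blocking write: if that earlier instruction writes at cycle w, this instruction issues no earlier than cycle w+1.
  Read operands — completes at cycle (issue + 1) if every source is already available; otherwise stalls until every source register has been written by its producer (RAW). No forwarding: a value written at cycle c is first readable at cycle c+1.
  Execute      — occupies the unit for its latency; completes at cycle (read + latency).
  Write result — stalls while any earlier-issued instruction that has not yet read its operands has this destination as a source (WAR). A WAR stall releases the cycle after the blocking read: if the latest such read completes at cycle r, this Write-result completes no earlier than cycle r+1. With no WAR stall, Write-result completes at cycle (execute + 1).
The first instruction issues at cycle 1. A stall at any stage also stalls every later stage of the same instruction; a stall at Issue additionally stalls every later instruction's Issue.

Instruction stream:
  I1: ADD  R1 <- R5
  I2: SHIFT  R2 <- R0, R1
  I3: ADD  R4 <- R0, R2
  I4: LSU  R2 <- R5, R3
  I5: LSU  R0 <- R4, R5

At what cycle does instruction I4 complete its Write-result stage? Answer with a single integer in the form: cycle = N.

cycle = 12

1) issue 1, read 2, done 4, write 5
2) issue 2, read 6, done 7, write 8  <RAW R1: wait I1 write@5>
3) issue 6, read 9, done 11, write 12  <struct: ADD busy until I1 writes@5 / RAW R2: wait I2 write@8>
4) issue 9, read 10, done 11, write 12  <WAW R2: wait I2 write@8>
5) issue 13, read 14, done 15, write 16  <struct: LSU busy until I4 writes@12>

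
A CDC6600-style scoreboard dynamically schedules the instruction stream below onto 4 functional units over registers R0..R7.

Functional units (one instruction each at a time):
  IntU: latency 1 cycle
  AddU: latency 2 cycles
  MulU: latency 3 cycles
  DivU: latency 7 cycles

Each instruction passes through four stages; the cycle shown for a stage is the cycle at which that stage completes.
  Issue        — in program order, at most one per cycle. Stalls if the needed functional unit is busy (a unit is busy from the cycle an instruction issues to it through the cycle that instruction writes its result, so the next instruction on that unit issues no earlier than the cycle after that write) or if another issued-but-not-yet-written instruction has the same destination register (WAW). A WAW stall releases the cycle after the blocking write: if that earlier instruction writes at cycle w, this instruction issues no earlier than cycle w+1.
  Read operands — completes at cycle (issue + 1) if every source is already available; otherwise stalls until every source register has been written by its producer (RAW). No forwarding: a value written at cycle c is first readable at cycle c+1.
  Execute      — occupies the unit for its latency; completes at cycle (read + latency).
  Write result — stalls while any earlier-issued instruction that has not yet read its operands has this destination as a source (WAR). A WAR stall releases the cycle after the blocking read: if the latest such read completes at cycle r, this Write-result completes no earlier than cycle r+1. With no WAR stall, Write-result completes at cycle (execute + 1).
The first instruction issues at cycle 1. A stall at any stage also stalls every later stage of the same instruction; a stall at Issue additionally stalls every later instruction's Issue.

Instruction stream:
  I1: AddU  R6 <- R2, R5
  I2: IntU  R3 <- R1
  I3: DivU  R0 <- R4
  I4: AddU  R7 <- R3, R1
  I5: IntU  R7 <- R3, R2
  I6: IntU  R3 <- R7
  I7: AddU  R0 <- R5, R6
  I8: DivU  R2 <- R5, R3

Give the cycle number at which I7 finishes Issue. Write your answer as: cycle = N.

I1 -> (1, 2, 4, 5)
I2 -> (2, 3, 4, 5)
I3 -> (3, 4, 11, 12)
I4 -> (6, 7, 9, 10)  // struct: AddU busy until I1 writes@5
I5 -> (11, 12, 13, 14)  // WAW R7: wait I4 write@10
I6 -> (15, 16, 17, 18)  // struct: IntU busy until I5 writes@14
I7 -> (16, 17, 19, 20)
I8 -> (17, 19, 26, 27)  // RAW R3: wait I6 write@18

cycle = 16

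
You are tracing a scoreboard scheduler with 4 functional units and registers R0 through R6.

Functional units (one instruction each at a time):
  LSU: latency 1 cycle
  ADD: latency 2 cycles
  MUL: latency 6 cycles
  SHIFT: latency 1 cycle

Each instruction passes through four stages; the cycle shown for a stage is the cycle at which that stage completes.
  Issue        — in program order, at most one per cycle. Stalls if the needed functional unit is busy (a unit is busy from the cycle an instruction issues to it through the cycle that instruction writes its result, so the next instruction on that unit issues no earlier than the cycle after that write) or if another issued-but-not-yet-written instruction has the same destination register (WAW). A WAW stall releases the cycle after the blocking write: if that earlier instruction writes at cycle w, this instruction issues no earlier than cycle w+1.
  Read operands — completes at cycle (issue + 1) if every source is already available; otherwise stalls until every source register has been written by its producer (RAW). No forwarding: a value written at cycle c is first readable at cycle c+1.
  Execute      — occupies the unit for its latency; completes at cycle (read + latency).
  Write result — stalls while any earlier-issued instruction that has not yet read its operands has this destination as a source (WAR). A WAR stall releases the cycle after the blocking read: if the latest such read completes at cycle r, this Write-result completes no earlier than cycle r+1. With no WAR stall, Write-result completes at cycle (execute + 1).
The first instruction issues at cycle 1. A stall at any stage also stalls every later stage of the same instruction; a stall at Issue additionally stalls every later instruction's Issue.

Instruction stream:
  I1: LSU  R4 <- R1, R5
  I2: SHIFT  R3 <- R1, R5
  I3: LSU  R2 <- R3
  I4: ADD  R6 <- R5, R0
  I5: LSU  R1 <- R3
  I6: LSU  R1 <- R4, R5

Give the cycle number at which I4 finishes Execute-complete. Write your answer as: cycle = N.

c1: I1 dispatched to LSU
c2: I1 operands ready, I2 dispatched to SHIFT
c3: I1 complete, I2 operands ready
c4: R4←I1, I2 complete
c5: R3←I2, I3 dispatched to LSU
c6: I3 operands ready, I4 dispatched to ADD
c7: I3 complete, I4 operands ready
c8: R2←I3
c9: I4 complete, I5 dispatched to LSU
c10: R6←I4, I5 operands ready
c11: I5 complete
c12: R1←I5
c13: I6 dispatched to LSU
c14: I6 operands ready
c15: I6 complete
c16: R1←I6

cycle = 9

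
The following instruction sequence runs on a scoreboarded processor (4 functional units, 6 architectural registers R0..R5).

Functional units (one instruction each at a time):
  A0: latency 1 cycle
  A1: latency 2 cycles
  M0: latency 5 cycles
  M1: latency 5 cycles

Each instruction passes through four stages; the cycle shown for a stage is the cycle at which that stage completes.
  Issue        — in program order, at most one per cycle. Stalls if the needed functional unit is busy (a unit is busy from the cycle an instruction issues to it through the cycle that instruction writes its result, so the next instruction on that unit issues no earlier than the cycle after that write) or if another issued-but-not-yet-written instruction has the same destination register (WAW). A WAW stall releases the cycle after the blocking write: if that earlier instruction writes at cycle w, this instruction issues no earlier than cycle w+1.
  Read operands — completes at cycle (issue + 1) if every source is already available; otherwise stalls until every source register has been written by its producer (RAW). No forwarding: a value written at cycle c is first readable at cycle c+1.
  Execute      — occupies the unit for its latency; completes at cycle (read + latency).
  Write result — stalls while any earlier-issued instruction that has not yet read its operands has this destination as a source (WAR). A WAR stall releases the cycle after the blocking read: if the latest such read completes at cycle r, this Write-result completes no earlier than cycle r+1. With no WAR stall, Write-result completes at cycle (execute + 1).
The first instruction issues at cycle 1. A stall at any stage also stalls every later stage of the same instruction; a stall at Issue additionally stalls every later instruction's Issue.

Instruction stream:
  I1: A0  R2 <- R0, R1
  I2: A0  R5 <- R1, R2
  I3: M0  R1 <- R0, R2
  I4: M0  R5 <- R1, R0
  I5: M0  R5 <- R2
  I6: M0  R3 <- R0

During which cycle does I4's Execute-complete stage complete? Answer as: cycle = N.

cycle = 20

I1  is:1  ro:2  ex:3  wr:4
I2  is:5  ro:6  ex:7  wr:8  — struct: A0 busy until I1 writes@4
I3  is:6  ro:7  ex:12  wr:13
I4  is:14  ro:15  ex:20  wr:21  — struct: M0 busy until I3 writes@13
I5  is:22  ro:23  ex:28  wr:29  — struct: M0 busy until I4 writes@21
I6  is:30  ro:31  ex:36  wr:37  — struct: M0 busy until I5 writes@29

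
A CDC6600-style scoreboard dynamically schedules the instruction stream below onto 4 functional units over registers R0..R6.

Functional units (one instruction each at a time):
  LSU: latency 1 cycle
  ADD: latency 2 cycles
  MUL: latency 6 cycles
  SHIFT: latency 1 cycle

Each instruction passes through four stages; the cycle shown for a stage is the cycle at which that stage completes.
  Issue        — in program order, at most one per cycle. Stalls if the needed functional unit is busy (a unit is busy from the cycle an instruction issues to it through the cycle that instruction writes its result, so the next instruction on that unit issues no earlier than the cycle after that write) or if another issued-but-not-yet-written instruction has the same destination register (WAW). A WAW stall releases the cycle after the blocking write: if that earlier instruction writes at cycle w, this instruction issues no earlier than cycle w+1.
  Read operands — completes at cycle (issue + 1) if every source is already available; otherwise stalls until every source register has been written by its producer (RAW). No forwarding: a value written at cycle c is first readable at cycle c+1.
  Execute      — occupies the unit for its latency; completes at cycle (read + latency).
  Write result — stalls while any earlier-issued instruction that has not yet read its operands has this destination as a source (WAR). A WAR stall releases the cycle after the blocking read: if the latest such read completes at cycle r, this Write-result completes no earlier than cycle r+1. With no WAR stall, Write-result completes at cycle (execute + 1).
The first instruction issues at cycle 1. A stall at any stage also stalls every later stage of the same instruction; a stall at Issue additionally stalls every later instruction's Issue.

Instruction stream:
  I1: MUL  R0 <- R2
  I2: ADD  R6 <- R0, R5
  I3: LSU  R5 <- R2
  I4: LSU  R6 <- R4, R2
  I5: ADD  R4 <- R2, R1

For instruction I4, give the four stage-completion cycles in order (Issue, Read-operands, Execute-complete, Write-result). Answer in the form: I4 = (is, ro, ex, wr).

t=1  I1 dispatched to MUL
t=2  I1 operands ready | I2 dispatched to ADD
t=3  I3 dispatched to LSU
t=4  I3 operands ready
t=5  I3 complete
t=8  I1 complete
t=9  R0←I1
t=10  I2 operands ready
t=11  R5←I3
t=12  I2 complete
t=13  R6←I2
t=14  I4 dispatched to LSU
t=15  I4 operands ready | I5 dispatched to ADD
t=16  I4 complete | I5 operands ready
t=17  R6←I4
t=18  I5 complete
t=19  R4←I5

I4 = (14, 15, 16, 17)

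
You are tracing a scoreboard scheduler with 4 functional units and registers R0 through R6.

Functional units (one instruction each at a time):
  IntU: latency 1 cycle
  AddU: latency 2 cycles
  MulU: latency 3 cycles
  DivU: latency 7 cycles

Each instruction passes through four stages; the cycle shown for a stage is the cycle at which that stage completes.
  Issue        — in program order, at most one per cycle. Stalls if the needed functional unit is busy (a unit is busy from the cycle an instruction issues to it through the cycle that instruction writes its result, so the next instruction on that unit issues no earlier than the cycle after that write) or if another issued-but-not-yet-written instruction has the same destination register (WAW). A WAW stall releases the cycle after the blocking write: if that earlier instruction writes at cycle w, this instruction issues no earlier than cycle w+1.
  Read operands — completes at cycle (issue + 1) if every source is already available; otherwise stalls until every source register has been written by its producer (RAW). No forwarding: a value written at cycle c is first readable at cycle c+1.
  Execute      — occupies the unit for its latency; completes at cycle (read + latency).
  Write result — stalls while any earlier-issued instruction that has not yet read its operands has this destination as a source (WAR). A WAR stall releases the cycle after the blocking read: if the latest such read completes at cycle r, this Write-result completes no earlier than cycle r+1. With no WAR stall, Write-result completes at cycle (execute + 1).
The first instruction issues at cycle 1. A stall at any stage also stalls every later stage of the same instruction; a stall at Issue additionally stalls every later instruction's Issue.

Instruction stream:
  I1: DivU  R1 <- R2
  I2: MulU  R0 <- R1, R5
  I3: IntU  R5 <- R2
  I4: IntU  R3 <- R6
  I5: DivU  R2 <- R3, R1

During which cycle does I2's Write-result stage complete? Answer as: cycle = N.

t=1  issue I1 (DivU)
t=2  I1 read-ops · issue I2 (MulU)
t=3  issue I3 (IntU)
t=4  I3 read-ops
t=5  I3 finished on IntU
t=9  I1 finished on DivU
t=10  I1→R1
t=11  I2 read-ops
t=12  I3→R5
t=13  issue I4 (IntU)
t=14  I2 finished on MulU · I4 read-ops · issue I5 (DivU)
t=15  I2→R0 · I4 finished on IntU
t=16  I4→R3
t=17  I5 read-ops
t=24  I5 finished on DivU
t=25  I5→R2

cycle = 15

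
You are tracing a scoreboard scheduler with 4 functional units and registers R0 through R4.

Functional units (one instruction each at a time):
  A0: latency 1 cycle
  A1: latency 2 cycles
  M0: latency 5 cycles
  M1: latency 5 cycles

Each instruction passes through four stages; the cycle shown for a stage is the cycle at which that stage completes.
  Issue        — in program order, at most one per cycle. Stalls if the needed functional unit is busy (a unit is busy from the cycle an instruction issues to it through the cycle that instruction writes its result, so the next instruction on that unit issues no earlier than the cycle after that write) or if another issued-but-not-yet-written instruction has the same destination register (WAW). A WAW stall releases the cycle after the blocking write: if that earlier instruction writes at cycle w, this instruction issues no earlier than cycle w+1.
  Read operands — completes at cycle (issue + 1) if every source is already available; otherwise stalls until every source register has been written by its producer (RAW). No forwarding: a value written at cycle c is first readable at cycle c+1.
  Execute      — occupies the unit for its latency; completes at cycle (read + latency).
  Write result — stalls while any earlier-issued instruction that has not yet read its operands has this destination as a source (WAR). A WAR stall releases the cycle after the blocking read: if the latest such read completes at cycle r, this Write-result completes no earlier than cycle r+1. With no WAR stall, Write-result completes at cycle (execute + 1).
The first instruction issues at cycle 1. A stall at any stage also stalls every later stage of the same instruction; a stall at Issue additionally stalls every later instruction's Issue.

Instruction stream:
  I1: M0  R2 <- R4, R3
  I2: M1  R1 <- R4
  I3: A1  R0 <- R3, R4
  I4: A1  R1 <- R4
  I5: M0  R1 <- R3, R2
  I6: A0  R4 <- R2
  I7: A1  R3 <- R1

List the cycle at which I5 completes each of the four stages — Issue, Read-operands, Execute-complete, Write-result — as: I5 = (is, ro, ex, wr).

I5 = (15, 16, 21, 22)

[1] issue I1 (M0)
[2] I1 read-ops, issue I2 (M1)
[3] I2 read-ops, issue I3 (A1)
[4] I3 read-ops
[6] I3 finished on A1
[7] I1 finished on M0, I3→R0
[8] I1→R2, I2 finished on M1
[9] I2→R1
[10] issue I4 (A1)
[11] I4 read-ops
[13] I4 finished on A1
[14] I4→R1
[15] issue I5 (M0)
[16] I5 read-ops, issue I6 (A0)
[17] I6 read-ops, issue I7 (A1)
[18] I6 finished on A0
[19] I6→R4
[21] I5 finished on M0
[22] I5→R1
[23] I7 read-ops
[25] I7 finished on A1
[26] I7→R3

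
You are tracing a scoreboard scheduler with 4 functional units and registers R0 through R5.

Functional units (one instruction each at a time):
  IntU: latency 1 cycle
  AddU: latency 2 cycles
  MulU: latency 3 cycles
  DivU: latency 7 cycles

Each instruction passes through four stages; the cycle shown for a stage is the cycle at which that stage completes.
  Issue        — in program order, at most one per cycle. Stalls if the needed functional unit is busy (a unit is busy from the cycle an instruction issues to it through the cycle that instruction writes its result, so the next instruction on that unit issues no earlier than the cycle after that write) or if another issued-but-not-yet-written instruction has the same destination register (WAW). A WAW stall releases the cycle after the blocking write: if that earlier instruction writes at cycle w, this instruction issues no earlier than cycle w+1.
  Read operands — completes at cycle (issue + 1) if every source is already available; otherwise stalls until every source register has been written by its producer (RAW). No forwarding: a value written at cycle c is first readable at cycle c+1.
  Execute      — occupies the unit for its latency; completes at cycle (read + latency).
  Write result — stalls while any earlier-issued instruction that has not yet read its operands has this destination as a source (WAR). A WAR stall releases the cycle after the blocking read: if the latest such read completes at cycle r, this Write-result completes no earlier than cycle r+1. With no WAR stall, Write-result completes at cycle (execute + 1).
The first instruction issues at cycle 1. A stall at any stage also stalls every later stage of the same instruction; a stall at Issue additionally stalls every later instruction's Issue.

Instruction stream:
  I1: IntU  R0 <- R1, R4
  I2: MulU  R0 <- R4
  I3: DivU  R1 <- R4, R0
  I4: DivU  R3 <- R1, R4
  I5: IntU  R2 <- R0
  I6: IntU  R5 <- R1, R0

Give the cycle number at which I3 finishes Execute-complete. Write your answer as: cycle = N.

c1: issue I1 (IntU)
c2: I1 read-ops
c3: I1 finished on IntU
c4: I1→R0
c5: issue I2 (MulU)
c6: I2 read-ops · issue I3 (DivU)
c9: I2 finished on MulU
c10: I2→R0
c11: I3 read-ops
c18: I3 finished on DivU
c19: I3→R1
c20: issue I4 (DivU)
c21: I4 read-ops · issue I5 (IntU)
c22: I5 read-ops
c23: I5 finished on IntU
c24: I5→R2
c25: issue I6 (IntU)
c26: I6 read-ops
c27: I6 finished on IntU
c28: I4 finished on DivU · I6→R5
c29: I4→R3

cycle = 18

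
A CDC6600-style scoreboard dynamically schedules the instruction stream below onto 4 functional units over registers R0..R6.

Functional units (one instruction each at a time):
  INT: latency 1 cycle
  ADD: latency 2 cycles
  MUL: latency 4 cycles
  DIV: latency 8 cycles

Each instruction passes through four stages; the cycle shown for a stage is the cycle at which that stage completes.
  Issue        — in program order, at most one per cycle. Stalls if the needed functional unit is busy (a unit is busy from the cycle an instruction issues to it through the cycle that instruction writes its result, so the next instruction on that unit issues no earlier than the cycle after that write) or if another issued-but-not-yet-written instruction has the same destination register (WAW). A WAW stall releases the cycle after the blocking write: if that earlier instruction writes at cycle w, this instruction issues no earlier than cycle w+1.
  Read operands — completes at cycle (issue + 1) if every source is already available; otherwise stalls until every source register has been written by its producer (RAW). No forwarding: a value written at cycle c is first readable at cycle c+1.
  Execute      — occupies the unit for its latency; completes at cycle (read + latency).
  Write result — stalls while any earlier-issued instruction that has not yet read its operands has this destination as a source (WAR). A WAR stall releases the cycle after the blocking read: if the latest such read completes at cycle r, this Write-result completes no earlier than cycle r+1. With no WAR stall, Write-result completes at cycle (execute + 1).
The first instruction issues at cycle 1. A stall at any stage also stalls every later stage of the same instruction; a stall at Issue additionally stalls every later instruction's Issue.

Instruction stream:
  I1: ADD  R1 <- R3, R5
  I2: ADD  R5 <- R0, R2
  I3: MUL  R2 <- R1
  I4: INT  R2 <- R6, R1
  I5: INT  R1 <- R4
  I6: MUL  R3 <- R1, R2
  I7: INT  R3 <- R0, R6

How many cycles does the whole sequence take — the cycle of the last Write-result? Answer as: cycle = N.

cycle = 31

c1: issue I1 (ADD)
c2: I1 read-ops
c4: I1 finished on ADD
c5: I1→R1
c6: issue I2 (ADD)
c7: I2 read-ops · issue I3 (MUL)
c8: I3 read-ops
c9: I2 finished on ADD
c10: I2→R5
c12: I3 finished on MUL
c13: I3→R2
c14: issue I4 (INT)
c15: I4 read-ops
c16: I4 finished on INT
c17: I4→R2
c18: issue I5 (INT)
c19: I5 read-ops · issue I6 (MUL)
c20: I5 finished on INT
c21: I5→R1
c22: I6 read-ops
c26: I6 finished on MUL
c27: I6→R3
c28: issue I7 (INT)
c29: I7 read-ops
c30: I7 finished on INT
c31: I7→R3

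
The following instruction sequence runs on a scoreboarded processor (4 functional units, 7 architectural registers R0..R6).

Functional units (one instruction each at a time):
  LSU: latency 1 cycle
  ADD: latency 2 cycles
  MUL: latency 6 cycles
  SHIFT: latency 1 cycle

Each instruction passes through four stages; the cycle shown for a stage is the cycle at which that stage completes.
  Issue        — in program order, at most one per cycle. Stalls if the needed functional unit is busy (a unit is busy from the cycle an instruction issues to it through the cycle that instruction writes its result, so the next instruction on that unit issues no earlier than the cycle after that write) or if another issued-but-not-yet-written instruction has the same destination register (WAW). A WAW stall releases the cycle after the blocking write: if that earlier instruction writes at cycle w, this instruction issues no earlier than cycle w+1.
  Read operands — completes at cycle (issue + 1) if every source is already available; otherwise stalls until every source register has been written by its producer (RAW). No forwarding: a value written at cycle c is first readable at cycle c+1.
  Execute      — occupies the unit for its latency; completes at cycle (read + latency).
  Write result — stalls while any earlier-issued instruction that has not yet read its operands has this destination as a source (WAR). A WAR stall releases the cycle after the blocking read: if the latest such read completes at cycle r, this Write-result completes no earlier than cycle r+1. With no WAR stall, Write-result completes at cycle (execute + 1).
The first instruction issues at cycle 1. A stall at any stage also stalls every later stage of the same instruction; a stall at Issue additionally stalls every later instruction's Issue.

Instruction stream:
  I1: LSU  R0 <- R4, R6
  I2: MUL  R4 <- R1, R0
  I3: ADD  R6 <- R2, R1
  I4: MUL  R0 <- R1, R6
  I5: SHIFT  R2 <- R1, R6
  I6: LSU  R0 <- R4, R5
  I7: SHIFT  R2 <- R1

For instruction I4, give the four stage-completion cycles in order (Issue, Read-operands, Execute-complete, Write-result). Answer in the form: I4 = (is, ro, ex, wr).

I4 = (13, 14, 20, 21)

t=1  issue I1 (LSU)
t=2  I1 read-ops; issue I2 (MUL)
t=3  I1 finished on LSU; issue I3 (ADD)
t=4  I1→R0; I3 read-ops
t=5  I2 read-ops
t=6  I3 finished on ADD
t=7  I3→R6
t=11  I2 finished on MUL
t=12  I2→R4
t=13  issue I4 (MUL)
t=14  I4 read-ops; issue I5 (SHIFT)
t=15  I5 read-ops
t=16  I5 finished on SHIFT
t=17  I5→R2
t=20  I4 finished on MUL
t=21  I4→R0
t=22  issue I6 (LSU)
t=23  I6 read-ops; issue I7 (SHIFT)
t=24  I6 finished on LSU; I7 read-ops
t=25  I6→R0; I7 finished on SHIFT
t=26  I7→R2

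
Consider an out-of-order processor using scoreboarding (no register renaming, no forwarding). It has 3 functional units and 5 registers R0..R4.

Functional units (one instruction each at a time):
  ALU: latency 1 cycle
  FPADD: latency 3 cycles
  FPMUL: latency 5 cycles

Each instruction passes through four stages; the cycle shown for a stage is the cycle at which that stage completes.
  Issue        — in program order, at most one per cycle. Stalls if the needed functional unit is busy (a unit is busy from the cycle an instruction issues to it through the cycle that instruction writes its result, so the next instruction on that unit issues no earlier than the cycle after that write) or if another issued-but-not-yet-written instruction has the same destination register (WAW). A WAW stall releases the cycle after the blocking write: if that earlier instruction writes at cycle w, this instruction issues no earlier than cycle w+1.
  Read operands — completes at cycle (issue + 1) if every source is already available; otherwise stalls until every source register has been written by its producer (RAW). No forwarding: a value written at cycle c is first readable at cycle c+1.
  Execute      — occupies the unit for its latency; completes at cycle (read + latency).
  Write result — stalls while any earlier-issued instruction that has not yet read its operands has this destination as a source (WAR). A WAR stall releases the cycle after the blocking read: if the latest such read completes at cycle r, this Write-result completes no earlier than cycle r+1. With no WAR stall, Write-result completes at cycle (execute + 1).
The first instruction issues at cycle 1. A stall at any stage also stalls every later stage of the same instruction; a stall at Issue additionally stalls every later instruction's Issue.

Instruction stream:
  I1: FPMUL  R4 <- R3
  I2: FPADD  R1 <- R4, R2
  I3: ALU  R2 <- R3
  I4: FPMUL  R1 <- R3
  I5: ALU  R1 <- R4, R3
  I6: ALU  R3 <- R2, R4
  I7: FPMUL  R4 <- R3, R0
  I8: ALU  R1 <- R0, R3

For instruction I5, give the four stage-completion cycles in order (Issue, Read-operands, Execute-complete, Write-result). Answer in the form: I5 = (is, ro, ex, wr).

[1] I1 dispatched to FPMUL
[2] I1 operands ready, I2 dispatched to FPADD
[3] I3 dispatched to ALU
[4] I3 operands ready
[5] I3 complete
[7] I1 complete
[8] R4←I1
[9] I2 operands ready
[10] R2←I3
[12] I2 complete
[13] R1←I2
[14] I4 dispatched to FPMUL
[15] I4 operands ready
[20] I4 complete
[21] R1←I4
[22] I5 dispatched to ALU
[23] I5 operands ready
[24] I5 complete
[25] R1←I5
[26] I6 dispatched to ALU
[27] I6 operands ready, I7 dispatched to FPMUL
[28] I6 complete
[29] R3←I6
[30] I7 operands ready, I8 dispatched to ALU
[31] I8 operands ready
[32] I8 complete
[33] R1←I8
[35] I7 complete
[36] R4←I7

I5 = (22, 23, 24, 25)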